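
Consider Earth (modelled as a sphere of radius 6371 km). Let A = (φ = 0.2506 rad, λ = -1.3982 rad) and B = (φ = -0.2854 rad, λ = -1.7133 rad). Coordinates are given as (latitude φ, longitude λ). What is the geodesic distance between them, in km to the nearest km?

3949 km

In radians: φ₁ = 0.2506, φ₂ = -0.2854, Δλ = -18.054° = -0.3151 rad.
cos c = sin φ₁ sin φ₂ + cos φ₁ cos φ₂ cos Δλ = (0.2480)(-0.2815) + (0.9688)(0.9595)(0.9508) = 0.81399,
so c = arccos(0.81399) = 0.61981 rad.
Distance = R·c = 6371 × 0.6198 ≈ 3949 km.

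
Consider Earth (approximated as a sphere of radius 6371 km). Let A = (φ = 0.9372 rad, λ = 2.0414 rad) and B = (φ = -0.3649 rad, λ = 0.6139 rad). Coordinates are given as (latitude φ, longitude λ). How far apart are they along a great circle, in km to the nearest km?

11346 km

Let φ₁ = 0.9372 rad, φ₂ = -0.3649 rad, and Δλ = -1.4275 rad.
cos c = sin φ₁ sin φ₂ + cos φ₁ cos φ₂ cos Δλ = (0.8059)(-0.3569) + (0.5920)(0.9342)(0.1428) = -0.20861,
so c = arccos(-0.20861) = 1.78095 rad.
Distance = R·c = 6371 × 1.7809 ≈ 11346 km.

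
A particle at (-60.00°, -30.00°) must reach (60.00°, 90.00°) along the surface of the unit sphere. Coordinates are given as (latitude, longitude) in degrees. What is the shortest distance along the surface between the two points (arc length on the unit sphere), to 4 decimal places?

In radians: φ₁ = -1.0472, φ₂ = 1.0472, Δλ = 120.000° = 2.0944 rad.
cos c = sin φ₁ sin φ₂ + cos φ₁ cos φ₂ cos Δλ = (-0.8660)(0.8660) + (0.5000)(0.5000)(-0.5000) = -0.87500,
so c = arccos(-0.87500) = 2.63623 rad.
On the unit sphere the arc length equals the central angle: 2.6362.

2.6362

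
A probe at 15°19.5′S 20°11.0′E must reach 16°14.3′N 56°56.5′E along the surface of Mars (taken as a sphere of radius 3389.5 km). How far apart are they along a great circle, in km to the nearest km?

2845 km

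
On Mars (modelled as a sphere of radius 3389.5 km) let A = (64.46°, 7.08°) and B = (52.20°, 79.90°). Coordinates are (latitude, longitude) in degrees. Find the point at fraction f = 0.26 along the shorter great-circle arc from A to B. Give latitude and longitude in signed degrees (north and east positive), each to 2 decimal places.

The central angle between A and B is δ = 0.6584 rad.
With f = 0.26, the slerp weights are sin((1−f)δ)/sin δ = 0.7652 and sin(fδ)/sin δ = 0.2784.
Weighted sum of the unit vectors: (0.7652)·(0.4279,0.0531,0.9023) + (0.2784)·(0.1075,0.6034,0.7902) = (0.3573, 0.2087, 0.9104).
Converting back: φ = atan2(z, √(x²+y²)) = 65.56°, λ = atan2(y, x) = 30.28°.

65.56°, 30.28°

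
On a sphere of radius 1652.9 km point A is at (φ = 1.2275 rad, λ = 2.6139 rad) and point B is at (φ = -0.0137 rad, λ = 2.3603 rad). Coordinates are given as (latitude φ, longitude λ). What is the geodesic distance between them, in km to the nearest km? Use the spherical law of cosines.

2070 km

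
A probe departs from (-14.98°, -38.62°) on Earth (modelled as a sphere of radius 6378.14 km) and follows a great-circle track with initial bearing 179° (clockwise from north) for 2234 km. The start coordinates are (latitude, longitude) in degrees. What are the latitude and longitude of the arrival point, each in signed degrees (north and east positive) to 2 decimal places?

Angular distance δ = d/R = 2234/6378.14 = 0.35026 rad; initial bearing θ = 3.1241 rad.
sin φ₂ = sin φ₁ cos δ + cos φ₁ sin δ cos θ = (-0.2585)(0.9393) + (0.9660)(0.3431)(-0.9998) = -0.5742, so φ₂ = -35.04°.
Δλ = atan2(sin θ sin δ cos φ₁, cos δ − sin φ₁ sin φ₂) = atan2(0.0058, 0.7909) = 0.419°.
λ₂ = -38.620° + 0.419° = -38.20°.

-35.04°, -38.20°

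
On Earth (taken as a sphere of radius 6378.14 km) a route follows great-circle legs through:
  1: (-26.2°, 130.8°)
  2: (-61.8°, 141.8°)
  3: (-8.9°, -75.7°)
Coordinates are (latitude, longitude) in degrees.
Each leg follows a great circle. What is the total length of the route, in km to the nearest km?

Leg 1→2: central angle 0.6346 rad, distance 4047.5 km.
Leg 2→3: central angle 1.8070 rad, distance 11525.5 km.
Total: 4047.5 + 11525.5 ≈ 15573 km.

15573 km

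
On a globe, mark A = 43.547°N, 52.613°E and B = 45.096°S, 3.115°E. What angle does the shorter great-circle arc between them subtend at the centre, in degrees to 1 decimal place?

In radians: φ₁ = 0.7600, φ₂ = -0.7871, Δλ = -49.498° = -0.8639 rad.
Haversine: a = sin²(Δφ/2) + cos φ₁ cos φ₂ sin²(Δλ/2) = 0.4882 + (0.7248)(0.7059)(0.1753) = 0.57783.
Central angle c = 2·arcsin(√a) = 1.72710 rad.
So the angular separation is 99.0°.

99.0°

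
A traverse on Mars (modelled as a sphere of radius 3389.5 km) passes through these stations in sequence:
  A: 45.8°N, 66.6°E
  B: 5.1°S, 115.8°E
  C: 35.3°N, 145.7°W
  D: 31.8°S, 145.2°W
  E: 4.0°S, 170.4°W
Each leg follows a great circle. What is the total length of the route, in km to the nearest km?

16003 km

Leg A→B: central angle 1.1702 rad, distance 3966.2 km.
Leg B→C: central angle 1.7432 rad, distance 5908.5 km.
Leg C→D: central angle 1.1711 rad, distance 3969.6 km.
Leg D→E: central angle 0.6370 rad, distance 2159.1 km.
Total: 3966.2 + 5908.5 + 3969.6 + 2159.1 ≈ 16003 km.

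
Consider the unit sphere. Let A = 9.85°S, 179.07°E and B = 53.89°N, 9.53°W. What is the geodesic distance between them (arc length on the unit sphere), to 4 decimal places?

In radians: φ₁ = -0.1719, φ₂ = 0.9406, Δλ = 171.400° = 2.9915 rad.
Haversine: a = sin²(Δφ/2) + cos φ₁ cos φ₂ sin²(Δλ/2) = 0.2788 + (0.9853)(0.5893)(0.9944) = 0.85616.
Central angle c = 2·arcsin(√a) = 2.36360 rad.
On the unit sphere the arc length equals the central angle: 2.3636.

2.3636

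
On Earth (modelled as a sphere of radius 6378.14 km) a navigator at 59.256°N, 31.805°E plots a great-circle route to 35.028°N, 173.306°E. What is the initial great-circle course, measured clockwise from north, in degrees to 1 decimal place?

Δλ = 141.501° = 2.4697 rad.
y = sin Δλ · cos φ₂ = (0.6225)(0.8189) = 0.5097
x = cos φ₁ sin φ₂ − sin φ₁ cos φ₂ cos Δλ = (0.5112)(0.5740) − (0.8595)(0.8189)(-0.7826) = 0.8442
θ = atan2(y, x) = 31.12°, so the bearing is 31.1°.

31.1°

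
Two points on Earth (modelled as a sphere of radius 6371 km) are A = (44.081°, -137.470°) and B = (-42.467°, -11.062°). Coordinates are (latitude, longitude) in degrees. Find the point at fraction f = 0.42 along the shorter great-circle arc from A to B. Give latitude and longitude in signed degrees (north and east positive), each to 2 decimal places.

Central angle δ = 2.4722 rad. Interpolating on the sphere with fraction f = 0.42:
P = [sin((1−f)δ)·A + sin(fδ)·B] / sin δ = 1.5965·A + 1.3885·B in Cartesian coordinates,
giving P = (0.1601, -0.9718, 0.1732), i.e. latitude 9.97°, longitude -80.65°.

9.97°, -80.65°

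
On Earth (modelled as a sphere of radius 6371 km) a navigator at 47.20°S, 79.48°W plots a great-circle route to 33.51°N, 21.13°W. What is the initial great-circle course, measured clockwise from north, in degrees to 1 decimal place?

With φ₁ = -0.8238, φ₂ = 0.5849, Δλ = 1.0184 rad, the forward-azimuth formula gives
θ = atan2( sin Δλ cos φ₂ , cos φ₁ sin φ₂ − sin φ₁ cos φ₂ cos Δλ ) = atan2(0.7098, 0.6961) = 45.56°.
So the initial bearing is 45.6°.

45.6°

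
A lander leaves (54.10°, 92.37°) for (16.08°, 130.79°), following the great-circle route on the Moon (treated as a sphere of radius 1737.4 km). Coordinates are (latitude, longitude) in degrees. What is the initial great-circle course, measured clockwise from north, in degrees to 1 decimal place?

126.8°

Δλ = 38.420° = 0.6706 rad.
y = sin Δλ · cos φ₂ = (0.6214)(0.9609) = 0.5971
x = cos φ₁ sin φ₂ − sin φ₁ cos φ₂ cos Δλ = (0.5864)(0.2770) − (0.8100)(0.9609)(0.7835) = -0.4474
θ = atan2(y, x) = 126.84°, so the bearing is 126.8°.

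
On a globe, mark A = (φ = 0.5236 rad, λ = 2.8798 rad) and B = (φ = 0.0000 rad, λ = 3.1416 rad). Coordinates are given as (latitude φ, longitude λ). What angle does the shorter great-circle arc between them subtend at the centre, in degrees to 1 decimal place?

Let φ₁ = 0.5236 rad, φ₂ = 0.0000 rad, and Δλ = 0.2618 rad.
cos c = sin φ₁ sin φ₂ + cos φ₁ cos φ₂ cos Δλ = (0.5000)(0.0000) + (0.8660)(1.0000)(0.9659) = 0.83652,
so c = arccos(0.83652) = 0.57990 rad.
So the angular separation is 33.2°.

33.2°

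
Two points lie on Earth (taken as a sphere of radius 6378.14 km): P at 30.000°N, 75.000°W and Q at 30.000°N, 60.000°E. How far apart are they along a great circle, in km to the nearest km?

With latitudes φ₁ = 30.000°, φ₂ = 30.000° and longitude difference Δλ = 135.000°:
Haversine: a = sin²(Δφ/2) + cos φ₁ cos φ₂ sin²(Δλ/2) = 0.0000 + (0.8660)(0.8660)(0.8536) = 0.64017.
Central angle c = 2·arcsin(√a) = 1.85493 rad.
Distance = R·c = 6378.14 × 1.8549 ≈ 11831 km.

11831 km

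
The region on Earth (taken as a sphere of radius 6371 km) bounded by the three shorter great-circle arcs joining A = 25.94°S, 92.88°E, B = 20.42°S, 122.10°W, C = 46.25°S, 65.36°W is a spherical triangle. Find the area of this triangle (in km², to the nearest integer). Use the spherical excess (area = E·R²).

55989262 km²

Side lengths (central angles): a = 0.9179, b = 1.8354, c = 2.1387 rad; semiperimeter s = 2.4460.
By l'Huilier's theorem, tan(E/4) = √[tan(s/2) tan((s−a)/2) tan((s−b)/2) tan((s−c)/2)], giving spherical excess E = 1.3794 rad.
Area = E·R² = 1.3794 × (6371)² ≈ 55989262 km².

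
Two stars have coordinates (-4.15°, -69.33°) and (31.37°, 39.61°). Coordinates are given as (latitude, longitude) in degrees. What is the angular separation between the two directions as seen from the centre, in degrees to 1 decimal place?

108.3°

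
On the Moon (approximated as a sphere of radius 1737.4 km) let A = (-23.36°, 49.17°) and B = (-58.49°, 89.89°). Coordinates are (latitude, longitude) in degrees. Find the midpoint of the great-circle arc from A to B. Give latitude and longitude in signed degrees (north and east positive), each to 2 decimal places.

-42.61°, 63.71°

The central angle between A and B is δ = 0.7930 rad.
With f = 0.5, the slerp weights are sin((1−f)δ)/sin δ = 0.5421 and sin(fδ)/sin δ = 0.5421.
Weighted sum of the unit vectors: (0.5421)·(0.6002,0.6946,-0.3965) + (0.5421)·(0.0010,0.5226,-0.8525) = (0.3259, 0.6598, -0.6771).
Converting back: φ = atan2(z, √(x²+y²)) = -42.61°, λ = atan2(y, x) = 63.71°.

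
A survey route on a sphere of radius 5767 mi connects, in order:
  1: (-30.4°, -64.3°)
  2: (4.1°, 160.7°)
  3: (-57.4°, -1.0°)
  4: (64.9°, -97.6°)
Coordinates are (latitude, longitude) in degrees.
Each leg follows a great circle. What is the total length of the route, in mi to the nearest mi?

39961 mi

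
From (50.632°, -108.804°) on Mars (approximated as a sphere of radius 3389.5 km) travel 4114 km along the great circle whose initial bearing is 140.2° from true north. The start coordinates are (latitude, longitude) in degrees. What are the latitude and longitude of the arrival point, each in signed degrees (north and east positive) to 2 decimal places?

-10.74°, -71.18°

Angular distance δ = d/R = 4114/3389.5 = 1.21375 rad; initial bearing θ = 2.4470 rad.
sin φ₂ = sin φ₁ cos δ + cos φ₁ sin δ cos θ = (0.7731)(0.3495) + (0.6343)(0.9369)(-0.7683) = -0.1864, so φ₂ = -10.74°.
Δλ = atan2(sin θ sin δ cos φ₁, cos δ − sin φ₁ sin φ₂) = atan2(0.3804, 0.4936) = 37.621°.
λ₂ = -108.804° + 37.621° = -71.18°.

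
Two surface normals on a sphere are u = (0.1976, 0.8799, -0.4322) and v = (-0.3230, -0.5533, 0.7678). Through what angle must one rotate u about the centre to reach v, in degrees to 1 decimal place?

151.9°

u·v = -0.8825; |u| = 1.0000, |v| = 1.0000.
cos θ = (u·v)/(|u||v|) = -0.8825, so θ = 151.9°.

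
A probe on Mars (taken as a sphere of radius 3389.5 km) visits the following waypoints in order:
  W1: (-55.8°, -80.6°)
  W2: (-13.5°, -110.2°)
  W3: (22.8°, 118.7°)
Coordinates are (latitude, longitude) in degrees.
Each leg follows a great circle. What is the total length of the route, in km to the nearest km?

Leg W1→W2: central angle 0.8389 rad, distance 2843.4 km.
Leg W2→W3: central angle 2.3182 rad, distance 7857.5 km.
Total: 2843.4 + 7857.5 ≈ 10701 km.

10701 km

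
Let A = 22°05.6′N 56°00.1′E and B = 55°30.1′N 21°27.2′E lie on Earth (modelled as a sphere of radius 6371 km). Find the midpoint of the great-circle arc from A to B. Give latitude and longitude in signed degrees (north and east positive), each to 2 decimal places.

40.02°, 43.02°

Central angle δ = 0.7344 rad. Interpolating on the sphere with fraction f = 0.5:
P = [sin((1−f)δ)·A + sin(fδ)·B] / sin δ = 0.5357·A + 0.5357·B in Cartesian coordinates,
giving P = (0.5600, 0.5225, 0.6430), i.e. latitude 40.02°, longitude 43.02°.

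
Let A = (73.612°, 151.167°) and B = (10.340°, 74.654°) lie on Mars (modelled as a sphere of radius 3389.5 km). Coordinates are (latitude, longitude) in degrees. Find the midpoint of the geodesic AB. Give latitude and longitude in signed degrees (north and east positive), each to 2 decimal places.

46.39°, 89.30°

The central angle between A and B is δ = 1.3316 rad.
With f = 0.5, the slerp weights are sin((1−f)δ)/sin δ = 0.6358 and sin(fδ)/sin δ = 0.6358.
Weighted sum of the unit vectors: (0.6358)·(-0.2472,0.1361,0.9594) + (0.6358)·(0.2603,0.9487,0.1795) = (0.0084, 0.6897, 0.7241).
Converting back: φ = atan2(z, √(x²+y²)) = 46.39°, λ = atan2(y, x) = 89.30°.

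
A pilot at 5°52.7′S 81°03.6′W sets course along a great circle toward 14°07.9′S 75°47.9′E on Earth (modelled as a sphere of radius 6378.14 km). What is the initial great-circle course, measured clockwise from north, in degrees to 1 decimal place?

131.2°

With φ₁ = -0.1026, φ₂ = -0.2466, Δλ = 2.7377 rad, the forward-azimuth formula gives
θ = atan2( sin Δλ cos φ₂ , cos φ₁ sin φ₂ − sin φ₁ cos φ₂ cos Δλ ) = atan2(0.3811, -0.3342) = 131.25°.
So the initial bearing is 131.2°.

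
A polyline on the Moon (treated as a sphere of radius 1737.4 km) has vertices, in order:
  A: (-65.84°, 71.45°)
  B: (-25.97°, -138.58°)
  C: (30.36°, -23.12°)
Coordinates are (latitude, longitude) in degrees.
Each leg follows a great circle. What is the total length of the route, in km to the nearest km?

6339 km

Leg A→B: central angle 1.4897 rad, distance 2588.3 km.
Leg B→C: central angle 2.1589 rad, distance 3750.9 km.
Total: 2588.3 + 3750.9 ≈ 6339 km.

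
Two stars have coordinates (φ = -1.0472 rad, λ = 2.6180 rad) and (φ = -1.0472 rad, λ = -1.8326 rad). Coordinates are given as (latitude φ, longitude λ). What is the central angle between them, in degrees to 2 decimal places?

In radians: φ₁ = -1.0472, φ₂ = -1.0472, Δλ = 104.999° = 1.8326 rad.
cos c = sin φ₁ sin φ₂ + cos φ₁ cos φ₂ cos Δλ = (-0.8660)(-0.8660) + (0.5000)(0.5000)(-0.2588) = 0.68530,
so c = arccos(0.68530) = 0.81578 rad.
So the angular separation is 46.74°.

46.74°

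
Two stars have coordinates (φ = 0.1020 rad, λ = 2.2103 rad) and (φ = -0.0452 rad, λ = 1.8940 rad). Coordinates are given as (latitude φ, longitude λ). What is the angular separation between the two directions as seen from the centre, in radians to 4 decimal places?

0.3485 rad

In radians: φ₁ = 0.1020, φ₂ = -0.0452, Δλ = -18.123° = -0.3163 rad.
Haversine: a = sin²(Δφ/2) + cos φ₁ cos φ₂ sin²(Δλ/2) = 0.0054 + (0.9948)(0.9990)(0.0248) = 0.03006.
Central angle c = 2·arcsin(√a) = 0.34850 rad.
So the angular separation is 0.3485 rad.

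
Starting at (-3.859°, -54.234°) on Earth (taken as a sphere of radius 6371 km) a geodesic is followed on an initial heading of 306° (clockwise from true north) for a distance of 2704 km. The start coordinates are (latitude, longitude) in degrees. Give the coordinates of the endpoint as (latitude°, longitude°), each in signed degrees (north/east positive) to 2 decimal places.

Angular distance δ = d/R = 2704/6371 = 0.42442 rad; initial bearing θ = 5.3407 rad.
sin φ₂ = sin φ₁ cos δ + cos φ₁ sin δ cos θ = (-0.0673)(0.9113) + (0.9977)(0.4118)(0.5878) = 0.1802, so φ₂ = 10.38°.
Δλ = atan2(sin θ sin δ cos φ₁, cos δ − sin φ₁ sin φ₂) = atan2(-0.3324, 0.9234) = -19.797°.
λ₂ = -54.234° − 19.797° = -74.03°.

10.38°, -74.03°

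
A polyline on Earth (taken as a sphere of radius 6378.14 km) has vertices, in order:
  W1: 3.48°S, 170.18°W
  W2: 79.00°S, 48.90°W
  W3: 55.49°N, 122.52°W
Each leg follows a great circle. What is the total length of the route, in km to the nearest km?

Leg W1→W2: central angle 1.6101 rad, distance 10269.5 km.
Leg W2→W3: central angle 2.4629 rad, distance 15708.8 km.
Total: 10269.5 + 15708.8 ≈ 25978 km.

25978 km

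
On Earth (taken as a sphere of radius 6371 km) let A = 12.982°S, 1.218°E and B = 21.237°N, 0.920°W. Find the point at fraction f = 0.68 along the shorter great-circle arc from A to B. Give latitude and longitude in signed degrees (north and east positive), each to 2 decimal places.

10.29°, -0.20°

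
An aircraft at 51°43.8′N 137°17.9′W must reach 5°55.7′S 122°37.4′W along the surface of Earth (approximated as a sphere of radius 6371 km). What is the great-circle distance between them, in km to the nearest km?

Let φ₁ = 0.9029 rad, φ₂ = -0.1035 rad, and Δλ = 0.2561 rad.
Haversine: a = sin²(Δφ/2) + cos φ₁ cos φ₂ sin²(Δλ/2) = 0.2325 + (0.6194)(0.9947)(0.0163) = 0.24256.
Central angle c = 2·arcsin(√a) = 1.02994 rad.
Distance = R·c = 6371 × 1.0299 ≈ 6562 km.

6562 km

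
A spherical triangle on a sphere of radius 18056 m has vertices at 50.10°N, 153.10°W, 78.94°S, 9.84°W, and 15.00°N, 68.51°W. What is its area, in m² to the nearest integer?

725767508 m²

Side lengths (central angles): a = 1.7291, b = 1.3109, c = 2.5897 rad; semiperimeter s = 2.8149.
By l'Huilier's theorem, tan(E/4) = √[tan(s/2) tan((s−a)/2) tan((s−b)/2) tan((s−c)/2)], giving spherical excess E = 2.2262 rad.
Area = E·R² = 2.2262 × (18056)² ≈ 725767508 m².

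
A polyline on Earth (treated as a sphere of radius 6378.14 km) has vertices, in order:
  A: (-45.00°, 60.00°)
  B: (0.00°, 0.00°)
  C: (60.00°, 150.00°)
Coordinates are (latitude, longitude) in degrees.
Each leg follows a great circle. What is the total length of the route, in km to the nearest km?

20589 km

Leg A→B: central angle 1.2094 rad, distance 7713.9 km.
Leg B→C: central angle 2.0186 rad, distance 12875.1 km.
Total: 7713.9 + 12875.1 ≈ 20589 km.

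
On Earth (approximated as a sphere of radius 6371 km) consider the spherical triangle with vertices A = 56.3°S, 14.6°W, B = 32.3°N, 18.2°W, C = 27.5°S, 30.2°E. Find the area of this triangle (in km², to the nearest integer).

24980812 km²

Side lengths (central angles): a = 1.3170, b = 0.7475, c = 1.5473 rad; semiperimeter s = 1.8059.
By l'Huilier's theorem, tan(E/4) = √[tan(s/2) tan((s−a)/2) tan((s−b)/2) tan((s−c)/2)], giving spherical excess E = 0.6154 rad.
Area = E·R² = 0.6154 × (6371)² ≈ 24980812 km².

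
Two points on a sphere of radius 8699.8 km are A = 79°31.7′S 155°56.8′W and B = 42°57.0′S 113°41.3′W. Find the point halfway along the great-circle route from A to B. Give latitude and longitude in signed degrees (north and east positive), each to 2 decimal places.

-62.27°, -121.72°

Central angle δ = 0.6943 rad. Interpolating on the sphere with fraction f = 0.5:
P = [sin((1−f)δ)·A + sin(fδ)·B] / sin δ = 0.5317·A + 0.5317·B in Cartesian coordinates,
giving P = (-0.2446, -0.3958, -0.8852), i.e. latitude -62.27°, longitude -121.72°.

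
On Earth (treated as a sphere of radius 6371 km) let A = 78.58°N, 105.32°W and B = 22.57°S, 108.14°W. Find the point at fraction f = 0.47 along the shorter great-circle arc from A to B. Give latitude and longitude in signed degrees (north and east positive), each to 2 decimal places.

Central angle δ = 1.7656 rad. Interpolating on the sphere with fraction f = 0.47:
P = [sin((1−f)δ)·A + sin(fδ)·B] / sin δ = 0.8206·A + 0.7521·B in Cartesian coordinates,
giving P = (-0.2591, -0.8166, 0.5157), i.e. latitude 31.04°, longitude -107.61°.

31.04°, -107.61°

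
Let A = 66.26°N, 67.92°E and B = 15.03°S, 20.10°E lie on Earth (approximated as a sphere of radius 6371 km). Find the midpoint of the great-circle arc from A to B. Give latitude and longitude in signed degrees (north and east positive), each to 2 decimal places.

27.29°, 33.67°

The central angle between A and B is δ = 1.5471 rad.
With f = 0.5, the slerp weights are sin((1−f)δ)/sin δ = 0.6989 and sin(fδ)/sin δ = 0.6989.
Weighted sum of the unit vectors: (0.6989)·(0.1513,0.3731,0.9154) + (0.6989)·(0.9070,0.3319,-0.2593) = (0.7396, 0.4927, 0.4585).
Converting back: φ = atan2(z, √(x²+y²)) = 27.29°, λ = atan2(y, x) = 33.67°.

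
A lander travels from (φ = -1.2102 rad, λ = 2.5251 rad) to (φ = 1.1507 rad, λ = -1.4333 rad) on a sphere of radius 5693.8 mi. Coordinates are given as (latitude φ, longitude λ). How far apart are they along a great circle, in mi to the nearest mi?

16132 mi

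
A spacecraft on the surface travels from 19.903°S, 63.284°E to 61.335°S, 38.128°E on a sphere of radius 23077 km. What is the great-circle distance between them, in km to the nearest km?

With latitudes φ₁ = -19.903°, φ₂ = -61.335° and longitude difference Δλ = -25.156°:
cos c = sin φ₁ sin φ₂ + cos φ₁ cos φ₂ cos Δλ = (-0.3404)(-0.8774) + (0.9403)(0.4797)(0.9052) = 0.70696,
so c = arccos(0.70696) = 0.78560 rad.
Distance = R·c = 23077 × 0.7856 ≈ 18129 km.

18129 km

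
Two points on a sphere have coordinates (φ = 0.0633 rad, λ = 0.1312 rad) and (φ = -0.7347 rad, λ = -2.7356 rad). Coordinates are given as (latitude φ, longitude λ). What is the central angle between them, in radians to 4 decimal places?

With latitudes φ₁ = 3.627°, φ₂ = -42.095° and longitude difference Δλ = -164.256°:
cos c = sin φ₁ sin φ₂ + cos φ₁ cos φ₂ cos Δλ = (0.0633)(-0.6704) + (0.9980)(0.7420)(-0.9625) = -0.75517,
so c = arccos(-0.75517) = 2.42671 rad.
So the angular separation is 2.4267 rad.

2.4267 rad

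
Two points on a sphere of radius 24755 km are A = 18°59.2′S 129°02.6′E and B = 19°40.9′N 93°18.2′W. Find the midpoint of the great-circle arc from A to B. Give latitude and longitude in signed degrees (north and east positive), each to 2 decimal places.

0.96°, -162.44°

Central angle δ = 2.4459 rad. Interpolating on the sphere with fraction f = 0.5:
P = [sin((1−f)δ)·A + sin(fδ)·B] / sin δ = 1.4668·A + 1.4668·B in Cartesian coordinates,
giving P = (-0.9533, -0.3016, 0.0168), i.e. latitude 0.96°, longitude -162.44°.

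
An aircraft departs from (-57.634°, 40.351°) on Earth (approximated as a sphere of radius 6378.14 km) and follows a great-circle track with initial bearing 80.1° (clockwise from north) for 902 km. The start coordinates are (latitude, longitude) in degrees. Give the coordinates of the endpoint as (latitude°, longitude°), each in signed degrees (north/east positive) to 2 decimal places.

Angular distance δ = d/R = 902/6378.14 = 0.14142 rad; initial bearing θ = 1.3980 rad.
sin φ₂ = sin φ₁ cos δ + cos φ₁ sin δ cos θ = (-0.8446)(0.9900) + (0.5353)(0.1409)(0.1719) = -0.8232, so φ₂ = -55.41°.
Δλ = atan2(sin θ sin δ cos φ₁, cos δ − sin φ₁ sin φ₂) = atan2(0.0743, 0.2947) = 14.157°.
λ₂ = 40.351° + 14.157° = 54.51°.

-55.41°, 54.51°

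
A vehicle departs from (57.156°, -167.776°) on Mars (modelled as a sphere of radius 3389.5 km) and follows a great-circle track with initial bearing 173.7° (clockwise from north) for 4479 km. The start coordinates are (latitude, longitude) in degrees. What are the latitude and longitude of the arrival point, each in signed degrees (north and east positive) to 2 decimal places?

-18.36°, -161.34°

Angular distance δ = d/R = 4479/3389.5 = 1.32143 rad; initial bearing θ = 3.0316 rad.
sin φ₂ = sin φ₁ cos δ + cos φ₁ sin δ cos θ = (0.8402)(0.2468) + (0.5424)(0.9691)(-0.9940) = -0.3151, so φ₂ = -18.36°.
Δλ = atan2(sin θ sin δ cos φ₁, cos δ − sin φ₁ sin φ₂) = atan2(0.0577, 0.5115) = 6.433°.
λ₂ = -167.776° + 6.433° = -161.34°.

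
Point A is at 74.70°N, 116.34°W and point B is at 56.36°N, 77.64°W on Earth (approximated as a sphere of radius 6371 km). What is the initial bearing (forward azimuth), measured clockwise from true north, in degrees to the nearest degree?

120°

With φ₁ = 1.3038, φ₂ = 0.9837, Δλ = 0.6754 rad, the forward-azimuth formula gives
θ = atan2( sin Δλ cos φ₂ , cos φ₁ sin φ₂ − sin φ₁ cos φ₂ cos Δλ ) = atan2(0.3464, -0.1973) = 119.67°.
So the initial bearing is 120°.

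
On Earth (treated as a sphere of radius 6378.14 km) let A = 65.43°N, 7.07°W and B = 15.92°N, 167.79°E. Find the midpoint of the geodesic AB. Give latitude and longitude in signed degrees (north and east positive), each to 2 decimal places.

65.13°, 163.90°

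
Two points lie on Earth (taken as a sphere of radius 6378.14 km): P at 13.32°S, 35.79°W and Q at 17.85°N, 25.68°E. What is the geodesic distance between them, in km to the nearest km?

In radians: φ₁ = -0.2325, φ₂ = 0.3115, Δλ = 61.470° = 1.0729 rad.
cos c = sin φ₁ sin φ₂ + cos φ₁ cos φ₂ cos Δλ = (-0.2304)(0.3065) + (0.9731)(0.9519)(0.4776) = 0.37178,
so c = arccos(0.37178) = 1.18987 rad.
Distance = R·c = 6378.14 × 1.1899 ≈ 7589 km.

7589 km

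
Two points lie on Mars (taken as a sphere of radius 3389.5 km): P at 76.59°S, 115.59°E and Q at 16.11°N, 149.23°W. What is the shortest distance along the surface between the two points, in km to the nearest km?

6322 km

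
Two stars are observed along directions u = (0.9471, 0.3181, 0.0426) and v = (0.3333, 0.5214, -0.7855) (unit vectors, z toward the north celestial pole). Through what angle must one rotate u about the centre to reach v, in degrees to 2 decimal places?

u·v = 0.4481; |u| = 1.0000, |v| = 1.0000.
cos θ = (u·v)/(|u||v|) = 0.4481, so θ = 63.38°.

63.38°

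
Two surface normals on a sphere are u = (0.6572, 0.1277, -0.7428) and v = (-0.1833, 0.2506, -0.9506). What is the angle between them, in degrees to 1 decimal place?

u·v = 0.6176; |u| = 1.0000, |v| = 1.0000.
cos θ = (u·v)/(|u||v|) = 0.6176, so θ = 51.9°.

51.9°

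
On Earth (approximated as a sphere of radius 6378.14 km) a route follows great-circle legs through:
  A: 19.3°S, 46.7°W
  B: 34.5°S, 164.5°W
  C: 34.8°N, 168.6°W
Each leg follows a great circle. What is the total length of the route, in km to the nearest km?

18871 km

Leg A→B: central angle 1.7473 rad, distance 11144.3 km.
Leg B→C: central angle 1.2114 rad, distance 7726.2 km.
Total: 11144.3 + 7726.2 ≈ 18871 km.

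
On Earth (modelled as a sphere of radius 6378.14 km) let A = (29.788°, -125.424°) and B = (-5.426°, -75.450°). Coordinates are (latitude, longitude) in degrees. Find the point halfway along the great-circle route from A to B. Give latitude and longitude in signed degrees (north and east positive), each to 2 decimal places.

13.39°, -98.61°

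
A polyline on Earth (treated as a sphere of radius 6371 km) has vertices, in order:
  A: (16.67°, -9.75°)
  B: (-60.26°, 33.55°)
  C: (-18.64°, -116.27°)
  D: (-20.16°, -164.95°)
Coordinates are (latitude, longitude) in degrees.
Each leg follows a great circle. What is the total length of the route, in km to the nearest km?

25311 km

Leg A→B: central angle 1.4739 rad, distance 9390.0 km.
Leg B→C: central angle 1.7000 rad, distance 10830.5 km.
Leg C→D: central angle 0.7990 rad, distance 5090.1 km.
Total: 9390.0 + 10830.5 + 5090.1 ≈ 25311 km.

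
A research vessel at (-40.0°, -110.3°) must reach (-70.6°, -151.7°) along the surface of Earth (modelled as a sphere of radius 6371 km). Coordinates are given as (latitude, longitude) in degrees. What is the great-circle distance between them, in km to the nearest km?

With latitudes φ₁ = -40.000°, φ₂ = -70.600° and longitude difference Δλ = -41.400°:
cos c = sin φ₁ sin φ₂ + cos φ₁ cos φ₂ cos Δλ = (-0.6428)(-0.9432) + (0.7660)(0.3322)(0.7501) = 0.79716,
so c = arccos(0.79716) = 0.64822 rad.
Distance = R·c = 6371 × 0.6482 ≈ 4130 km.

4130 km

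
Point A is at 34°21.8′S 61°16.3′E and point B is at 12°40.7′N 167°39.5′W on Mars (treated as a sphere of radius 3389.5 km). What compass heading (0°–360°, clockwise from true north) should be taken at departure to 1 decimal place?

With φ₁ = -0.5998, φ₂ = 0.2213, Δλ = 2.2876 rad, the forward-azimuth formula gives
θ = atan2( sin Δλ cos φ₂ , cos φ₁ sin φ₂ − sin φ₁ cos φ₂ cos Δλ ) = atan2(0.7355, -0.1806) = 103.80°.
So the initial bearing is 103.8°.

103.8°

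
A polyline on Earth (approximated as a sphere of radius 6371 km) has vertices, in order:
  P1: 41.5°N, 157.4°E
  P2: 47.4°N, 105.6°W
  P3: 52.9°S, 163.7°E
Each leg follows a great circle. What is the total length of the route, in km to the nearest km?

21249 km

Leg P1→P2: central angle 1.1308 rad, distance 7204.1 km.
Leg P2→P3: central angle 2.2044 rad, distance 14044.5 km.
Total: 7204.1 + 14044.5 ≈ 21249 km.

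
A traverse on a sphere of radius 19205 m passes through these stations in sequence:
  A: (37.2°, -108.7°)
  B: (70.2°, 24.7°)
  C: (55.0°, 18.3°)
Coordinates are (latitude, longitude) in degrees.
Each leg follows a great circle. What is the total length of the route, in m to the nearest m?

27792 m

Leg A→B: central angle 1.1772 rad, distance 22609.0 m.
Leg B→C: central angle 0.2699 rad, distance 5182.8 m.
Total: 22609.0 + 5182.8 ≈ 27792 m.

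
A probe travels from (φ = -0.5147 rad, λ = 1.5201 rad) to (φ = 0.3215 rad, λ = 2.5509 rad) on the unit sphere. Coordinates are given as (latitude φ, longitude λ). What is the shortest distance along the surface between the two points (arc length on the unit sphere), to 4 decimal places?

Let φ₁ = -0.5147 rad, φ₂ = 0.3215 rad, and Δλ = 1.0308 rad.
cos c = sin φ₁ sin φ₂ + cos φ₁ cos φ₂ cos Δλ = (-0.4923)(0.3160) + (0.8704)(0.9488)(0.5141) = 0.26904,
so c = arccos(0.26904) = 1.29840 rad.
On the unit sphere the arc length equals the central angle: 1.2984.

1.2984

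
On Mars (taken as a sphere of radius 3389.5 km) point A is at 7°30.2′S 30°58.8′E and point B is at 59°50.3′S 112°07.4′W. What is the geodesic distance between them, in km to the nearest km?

6305 km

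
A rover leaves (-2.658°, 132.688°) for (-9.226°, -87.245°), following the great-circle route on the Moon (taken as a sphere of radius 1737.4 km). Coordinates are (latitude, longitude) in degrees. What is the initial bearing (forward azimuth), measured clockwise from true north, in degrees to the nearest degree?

107°

Δλ = 140.067° = 2.4446 rad.
y = sin Δλ · cos φ₂ = (0.6419)(0.9871) = 0.6336
x = cos φ₁ sin φ₂ − sin φ₁ cos φ₂ cos Δλ = (0.9989)(-0.1603) − (-0.0464)(0.9871)(-0.7668) = -0.1953
θ = atan2(y, x) = 107.13°, so the bearing is 107°.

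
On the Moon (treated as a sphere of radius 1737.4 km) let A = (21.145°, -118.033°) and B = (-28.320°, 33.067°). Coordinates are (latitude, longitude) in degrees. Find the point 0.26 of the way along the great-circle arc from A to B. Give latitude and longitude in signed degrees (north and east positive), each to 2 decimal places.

Central angle δ = 2.6680 rad. Interpolating on the sphere with fraction f = 0.26:
P = [sin((1−f)δ)·A + sin(fδ)·B] / sin δ = 2.0164·A + 1.4018·B in Cartesian coordinates,
giving P = (0.1503, -0.9867, 0.0624), i.e. latitude 3.58°, longitude -81.34°.

3.58°, -81.34°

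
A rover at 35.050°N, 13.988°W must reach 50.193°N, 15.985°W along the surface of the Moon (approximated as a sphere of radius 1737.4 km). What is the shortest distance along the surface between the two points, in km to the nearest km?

Let φ₁ = 0.6117 rad, φ₂ = 0.8760 rad, and Δλ = -0.0349 rad.
Haversine: a = sin²(Δφ/2) + cos φ₁ cos φ₂ sin²(Δλ/2) = 0.0174 + (0.8187)(0.6402)(0.0003) = 0.01752.
Central angle c = 2·arcsin(√a) = 0.26551 rad.
Distance = R·c = 1737.4 × 0.2655 ≈ 461 km.

461 km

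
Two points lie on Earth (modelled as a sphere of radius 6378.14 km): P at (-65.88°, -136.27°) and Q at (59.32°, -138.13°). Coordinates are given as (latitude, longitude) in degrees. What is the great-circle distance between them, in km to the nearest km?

With latitudes φ₁ = -65.880°, φ₂ = 59.320° and longitude difference Δλ = -1.860°:
Haversine: a = sin²(Δφ/2) + cos φ₁ cos φ₂ sin²(Δλ/2) = 0.7882 + (0.4086)(0.5102)(0.0003) = 0.78827.
Central angle c = 2·arcsin(√a) = 2.18529 rad.
Distance = R·c = 6378.14 × 2.1853 ≈ 13938 km.

13938 km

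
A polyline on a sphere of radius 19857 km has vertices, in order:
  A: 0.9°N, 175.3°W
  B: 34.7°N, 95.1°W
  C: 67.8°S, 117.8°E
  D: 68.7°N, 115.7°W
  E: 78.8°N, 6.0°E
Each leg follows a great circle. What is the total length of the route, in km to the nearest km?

143113 km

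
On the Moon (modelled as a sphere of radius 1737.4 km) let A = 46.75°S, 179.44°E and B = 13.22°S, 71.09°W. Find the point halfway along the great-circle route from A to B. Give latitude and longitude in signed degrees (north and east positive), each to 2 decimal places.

-44.14°, -112.01°

The central angle between A and B is δ = 1.6266 rad.
With f = 0.5, the slerp weights are sin((1−f)δ)/sin δ = 0.7277 and sin(fδ)/sin δ = 0.7277.
Weighted sum of the unit vectors: (0.7277)·(-0.6852,0.0067,-0.7284) + (0.7277)·(0.3155,-0.9210,-0.2287) = (-0.2690, -0.6653, -0.6964).
Converting back: φ = atan2(z, √(x²+y²)) = -44.14°, λ = atan2(y, x) = -112.01°.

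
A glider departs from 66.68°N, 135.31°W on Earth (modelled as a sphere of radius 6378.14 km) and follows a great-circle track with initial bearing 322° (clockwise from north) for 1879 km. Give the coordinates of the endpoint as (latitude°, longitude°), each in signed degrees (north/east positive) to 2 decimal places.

Angular distance δ = d/R = 1879/6378.14 = 0.29460 rad; initial bearing θ = 5.6200 rad.
sin φ₂ = sin φ₁ cos δ + cos φ₁ sin δ cos θ = (0.9183)(0.9569) + (0.3959)(0.2904)(0.7880) = 0.9693, so φ₂ = 75.77°.
Δλ = atan2(sin θ sin δ cos φ₁, cos δ − sin φ₁ sin φ₂) = atan2(-0.0708, 0.0668) = -46.659°.
λ₂ = -135.310° − 46.659° = -181.97° → 178.03° after wrapping to (−180°, 180°].

75.77°, 178.03°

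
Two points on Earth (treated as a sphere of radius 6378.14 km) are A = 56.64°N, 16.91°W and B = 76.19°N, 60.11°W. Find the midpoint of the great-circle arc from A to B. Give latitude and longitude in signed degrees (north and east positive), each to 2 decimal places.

67.66°, -29.63°

The central angle between A and B is δ = 0.4352 rad.
With f = 0.5, the slerp weights are sin((1−f)δ)/sin δ = 0.5121 and sin(fδ)/sin δ = 0.5121.
Weighted sum of the unit vectors: (0.5121)·(0.5261,-0.1599,0.8352) + (0.5121)·(0.1190,-0.2070,0.9711) = (0.3303, -0.1879, 0.9250).
Converting back: φ = atan2(z, √(x²+y²)) = 67.66°, λ = atan2(y, x) = -29.63°.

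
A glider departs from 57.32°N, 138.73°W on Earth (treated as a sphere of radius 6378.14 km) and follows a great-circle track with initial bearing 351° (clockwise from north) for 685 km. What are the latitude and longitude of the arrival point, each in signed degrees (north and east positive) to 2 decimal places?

Angular distance δ = d/R = 685/6378.14 = 0.10740 rad; initial bearing θ = 6.1261 rad.
sin φ₂ = sin φ₁ cos δ + cos φ₁ sin δ cos θ = (0.8417)(0.9942) + (0.5399)(0.1072)(0.9877) = 0.8940, so φ₂ = 63.38°.
Δλ = atan2(sin θ sin δ cos φ₁, cos δ − sin φ₁ sin φ₂) = atan2(-0.0091, 0.2417) = -2.145°.
λ₂ = -138.730° − 2.145° = -140.87°.

63.38°, -140.87°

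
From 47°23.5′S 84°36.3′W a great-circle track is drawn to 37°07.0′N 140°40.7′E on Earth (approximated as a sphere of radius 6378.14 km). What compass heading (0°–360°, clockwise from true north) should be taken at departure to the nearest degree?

270°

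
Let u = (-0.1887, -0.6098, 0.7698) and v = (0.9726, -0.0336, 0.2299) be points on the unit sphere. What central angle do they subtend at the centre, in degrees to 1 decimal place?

89.2°

u·v = 0.0139; |u| = 1.0000, |v| = 1.0000.
cos θ = (u·v)/(|u||v|) = 0.0139, so θ = 89.2°.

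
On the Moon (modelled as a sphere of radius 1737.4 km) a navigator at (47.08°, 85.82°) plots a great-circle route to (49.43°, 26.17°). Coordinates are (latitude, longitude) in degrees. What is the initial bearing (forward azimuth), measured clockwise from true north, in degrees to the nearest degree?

296°

With φ₁ = 0.8217, φ₂ = 0.8627, Δλ = -1.0411 rad, the forward-azimuth formula gives
θ = atan2( sin Δλ cos φ₂ , cos φ₁ sin φ₂ − sin φ₁ cos φ₂ cos Δλ ) = atan2(-0.5612, 0.2766) = -63.76°.
Adding 360° brings this into [0°, 360°): 296°.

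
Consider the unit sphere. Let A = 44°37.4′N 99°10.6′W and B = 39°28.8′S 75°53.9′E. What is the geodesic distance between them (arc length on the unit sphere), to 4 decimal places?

Let φ₁ = 0.7788 rad, φ₂ = -0.6891 rad, and Δλ = 3.0556 rad.
cos c = sin φ₁ sin φ₂ + cos φ₁ cos φ₂ cos Δλ = (0.7024)(-0.6358) + (0.7117)(0.7718)(-0.9963) = -0.99395,
so c = arccos(-0.99395) = 3.03149 rad.
On the unit sphere the arc length equals the central angle: 3.0315.

3.0315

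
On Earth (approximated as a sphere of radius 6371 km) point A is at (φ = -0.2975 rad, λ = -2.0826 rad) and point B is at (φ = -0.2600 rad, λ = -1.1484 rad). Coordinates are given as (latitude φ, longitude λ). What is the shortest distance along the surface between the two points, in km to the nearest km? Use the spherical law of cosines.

Let φ₁ = -0.2975 rad, φ₂ = -0.2600 rad, and Δλ = 0.9342 rad.
cos c = sin φ₁ sin φ₂ + cos φ₁ cos φ₂ cos Δλ = (-0.2931)(-0.2571) + (0.9561)(0.9664)(0.5945) = 0.62460,
so c = arccos(0.62460) = 0.89617 rad.
Distance = R·c = 6371 × 0.8962 ≈ 5710 km.

5710 km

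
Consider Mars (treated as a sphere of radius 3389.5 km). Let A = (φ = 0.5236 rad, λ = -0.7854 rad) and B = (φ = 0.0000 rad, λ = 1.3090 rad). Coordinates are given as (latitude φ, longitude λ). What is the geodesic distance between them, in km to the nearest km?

6842 km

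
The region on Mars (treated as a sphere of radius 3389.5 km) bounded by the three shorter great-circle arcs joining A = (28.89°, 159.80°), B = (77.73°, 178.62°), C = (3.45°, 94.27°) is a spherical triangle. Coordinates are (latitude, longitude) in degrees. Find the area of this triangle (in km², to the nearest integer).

7124405 km²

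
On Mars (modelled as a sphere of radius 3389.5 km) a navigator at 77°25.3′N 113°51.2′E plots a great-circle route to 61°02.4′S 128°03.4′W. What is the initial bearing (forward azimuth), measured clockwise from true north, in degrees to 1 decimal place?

85.7°

Δλ = 118.090° = 2.0611 rad.
y = sin Δλ · cos φ₂ = (0.8822)(0.4842) = 0.4272
x = cos φ₁ sin φ₂ − sin φ₁ cos φ₂ cos Δλ = (0.2178)(-0.8750) − (0.9760)(0.4842)(-0.4709) = 0.0320
θ = atan2(y, x) = 85.72°, so the bearing is 85.7°.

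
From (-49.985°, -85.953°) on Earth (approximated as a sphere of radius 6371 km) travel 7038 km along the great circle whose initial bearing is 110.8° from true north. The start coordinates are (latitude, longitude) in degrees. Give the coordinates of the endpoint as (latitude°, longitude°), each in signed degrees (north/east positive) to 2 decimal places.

-33.24°, 0.89°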